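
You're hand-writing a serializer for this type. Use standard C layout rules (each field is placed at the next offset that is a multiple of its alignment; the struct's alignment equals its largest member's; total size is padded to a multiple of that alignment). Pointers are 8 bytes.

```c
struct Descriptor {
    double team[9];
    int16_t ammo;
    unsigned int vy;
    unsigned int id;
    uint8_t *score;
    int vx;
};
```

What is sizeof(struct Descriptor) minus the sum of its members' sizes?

0..72  team  (72B, 8-aligned)
72..74  ammo  (2B, 2-aligned)
74..76  -- padding (2B)
76..80  vy  (4B, 4-aligned)
80..84  id  (4B, 4-aligned)
84..88  -- padding (4B)
88..96  score  (8B, 8-aligned)
96..100  vx  (4B, 4-aligned)
100..104  -- tail padding (4B)
sizeof = 104, alignof = 8
data bytes 94, size 104 → padding 10

10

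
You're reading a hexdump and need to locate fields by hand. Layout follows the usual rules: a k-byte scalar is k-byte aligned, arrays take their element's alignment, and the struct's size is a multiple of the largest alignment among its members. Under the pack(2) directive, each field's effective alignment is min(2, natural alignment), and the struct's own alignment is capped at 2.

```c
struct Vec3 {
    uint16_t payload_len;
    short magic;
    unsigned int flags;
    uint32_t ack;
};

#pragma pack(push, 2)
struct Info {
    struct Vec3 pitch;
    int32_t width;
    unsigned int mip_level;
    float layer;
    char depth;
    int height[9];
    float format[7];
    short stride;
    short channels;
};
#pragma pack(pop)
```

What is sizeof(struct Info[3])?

282

Vec3: payload_len at 0 (size 2, align 2) → ends 2; magic at 2 (size 2, align 2) → ends 4; flags at 4 (size 4, align 4) → ends 8; ack at 8 (size 4, align 4) → ends 12; total 12 bytes, alignment 4
pitch at 0 (size 12, align 2) → ends 12
width at 12 (size 4, align 2) → ends 16
mip_level at 16 (size 4, align 2) → ends 20
layer at 20 (size 4, align 2) → ends 24
depth at 24 (size 1, align 1) → ends 25
pad 1 to align 2 for height
height at 26 (size 36, align 2) → ends 62
format at 62 (size 28, align 2) → ends 90
stride at 90 (size 2, align 2) → ends 92
channels at 92 (size 2, align 2) → ends 94
total 94 bytes, alignment 2
array of 3: 3 × 94 = 282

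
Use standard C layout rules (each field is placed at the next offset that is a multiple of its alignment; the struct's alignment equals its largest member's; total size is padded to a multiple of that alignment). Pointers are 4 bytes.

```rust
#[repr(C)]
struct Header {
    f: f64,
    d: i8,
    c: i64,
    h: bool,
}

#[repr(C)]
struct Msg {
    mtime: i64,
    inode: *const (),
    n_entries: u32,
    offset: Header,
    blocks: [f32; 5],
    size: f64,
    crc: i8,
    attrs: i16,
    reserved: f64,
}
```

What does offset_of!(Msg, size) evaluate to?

72

Header: @0: f [8B, align 8] → 8; @8: d [1B, align 1] → 9; +7 pad (align 8); @16: c [8B, align 8] → 24; @24: h [1B, align 1] → 25; +7 tail pad (align 8); size 32, align 8
@0: mtime [8B, align 8] → 8
@8: inode [4B, align 4] → 12
@12: n_entries [4B, align 4] → 16
@16: offset [32B, align 8] → 48
@48: blocks [20B, align 4] → 68
+4 pad (align 8)
@72: size [8B, align 8] → 80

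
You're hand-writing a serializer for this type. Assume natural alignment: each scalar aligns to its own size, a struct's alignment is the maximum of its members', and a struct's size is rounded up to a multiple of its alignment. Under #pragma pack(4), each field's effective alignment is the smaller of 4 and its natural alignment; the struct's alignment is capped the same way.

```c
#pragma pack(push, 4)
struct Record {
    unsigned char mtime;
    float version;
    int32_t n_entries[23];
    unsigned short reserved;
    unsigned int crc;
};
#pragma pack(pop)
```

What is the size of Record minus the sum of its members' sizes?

5

mtime at 0 (size 1, align 1) → ends 1
pad 3 to align 4 for version
version at 4 (size 4, align 4) → ends 8
n_entries at 8 (size 92, align 4) → ends 100
reserved at 100 (size 2, align 2) → ends 102
pad 2 to align 4 for crc
crc at 104 (size 4, align 4) → ends 108
total 108 bytes, alignment 4
data bytes 103, size 108 → padding 5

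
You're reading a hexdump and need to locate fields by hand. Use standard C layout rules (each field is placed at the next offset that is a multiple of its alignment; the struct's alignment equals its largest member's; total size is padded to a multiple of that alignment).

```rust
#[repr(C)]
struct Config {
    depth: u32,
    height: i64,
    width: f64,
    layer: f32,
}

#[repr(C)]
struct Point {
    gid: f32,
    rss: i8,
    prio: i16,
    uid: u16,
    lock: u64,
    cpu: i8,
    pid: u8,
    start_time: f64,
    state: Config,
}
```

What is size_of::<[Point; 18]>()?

Config: @0: depth [4B, align 4] → 4; +4 pad (align 8); @8: height [8B, align 8] → 16; @16: width [8B, align 8] → 24; @24: layer [4B, align 4] → 28; +4 tail pad (align 8); size 32, align 8
@0: gid [4B, align 4] → 4
@4: rss [1B, align 1] → 5
+1 pad (align 2)
@6: prio [2B, align 2] → 8
@8: uid [2B, align 2] → 10
+6 pad (align 8)
@16: lock [8B, align 8] → 24
@24: cpu [1B, align 1] → 25
@25: pid [1B, align 1] → 26
+6 pad (align 8)
@32: start_time [8B, align 8] → 40
@40: state [32B, align 8] → 72
size 72, align 8
array of 18: 18 × 72 = 1296

1296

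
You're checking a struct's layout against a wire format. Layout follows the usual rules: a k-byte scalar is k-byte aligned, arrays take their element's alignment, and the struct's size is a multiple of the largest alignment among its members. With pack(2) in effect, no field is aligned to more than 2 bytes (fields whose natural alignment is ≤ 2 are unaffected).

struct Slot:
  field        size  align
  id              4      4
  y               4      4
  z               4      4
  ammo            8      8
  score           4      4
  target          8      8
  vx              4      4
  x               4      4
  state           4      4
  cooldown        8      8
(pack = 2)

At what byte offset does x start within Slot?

36

@0: id [4B, align 2] → 4
@4: y [4B, align 2] → 8
@8: z [4B, align 2] → 12
@12: ammo [8B, align 2] → 20
@20: score [4B, align 2] → 24
@24: target [8B, align 2] → 32
@32: vx [4B, align 2] → 36
@36: x [4B, align 2] → 40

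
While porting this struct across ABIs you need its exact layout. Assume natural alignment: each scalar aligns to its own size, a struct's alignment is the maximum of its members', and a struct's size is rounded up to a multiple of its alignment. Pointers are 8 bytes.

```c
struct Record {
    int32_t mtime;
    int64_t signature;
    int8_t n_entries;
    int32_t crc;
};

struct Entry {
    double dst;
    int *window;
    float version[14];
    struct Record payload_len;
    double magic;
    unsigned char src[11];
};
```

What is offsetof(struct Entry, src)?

104

Record: mtime at 0 (size 4, align 4) → ends 4; pad 4 to align 8 for signature; signature at 8 (size 8, align 8) → ends 16; n_entries at 16 (size 1, align 1) → ends 17; pad 3 to align 4 for crc; crc at 20 (size 4, align 4) → ends 24; total 24 bytes, alignment 8
dst at 0 (size 8, align 8) → ends 8
window at 8 (size 8, align 8) → ends 16
version at 16 (size 56, align 4) → ends 72
payload_len at 72 (size 24, align 8) → ends 96
magic at 96 (size 8, align 8) → ends 104
src at 104 (size 11, align 1) → ends 115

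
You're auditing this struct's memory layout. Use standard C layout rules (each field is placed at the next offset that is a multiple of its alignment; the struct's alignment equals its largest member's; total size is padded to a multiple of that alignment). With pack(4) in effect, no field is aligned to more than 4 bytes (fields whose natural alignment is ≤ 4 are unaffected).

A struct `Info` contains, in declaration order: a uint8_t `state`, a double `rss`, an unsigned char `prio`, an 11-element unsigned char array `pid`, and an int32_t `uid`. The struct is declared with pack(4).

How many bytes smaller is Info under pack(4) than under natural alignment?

natural layout:
  @0: state [1B, align 1] → 1
  +7 pad (align 8)
  @8: rss [8B, align 8] → 16
  @16: prio [1B, align 1] → 17
  @17: pid [11B, align 1] → 28
  @28: uid [4B, align 4] → 32
  size 32, align 8
packed(4) layout:
  @0: state [1B, align 1] → 1
  +3 pad (align 4)
  @4: rss [8B, align 4] → 12
  @12: prio [1B, align 1] → 13
  @13: pid [11B, align 1] → 24
  @24: uid [4B, align 4] → 28
  size 28, align 4
32 − 28 = 4

4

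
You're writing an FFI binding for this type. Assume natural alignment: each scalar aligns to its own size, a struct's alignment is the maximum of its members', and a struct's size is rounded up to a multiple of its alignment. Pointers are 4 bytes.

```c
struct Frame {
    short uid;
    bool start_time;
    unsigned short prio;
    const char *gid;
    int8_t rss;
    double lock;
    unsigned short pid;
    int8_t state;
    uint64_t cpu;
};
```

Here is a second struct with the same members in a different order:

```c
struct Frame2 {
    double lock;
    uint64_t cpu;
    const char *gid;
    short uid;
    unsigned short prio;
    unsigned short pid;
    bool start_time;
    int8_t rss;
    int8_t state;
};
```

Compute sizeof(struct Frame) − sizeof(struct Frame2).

0..2  uid  (2B, 2-aligned)
2..3  start_time  (1B, 1-aligned)
3..4  -- padding (1B)
4..6  prio  (2B, 2-aligned)
6..8  -- padding (2B)
8..12  gid  (4B, 4-aligned)
12..13  rss  (1B, 1-aligned)
13..16  -- padding (3B)
16..24  lock  (8B, 8-aligned)
24..26  pid  (2B, 2-aligned)
26..27  state  (1B, 1-aligned)
27..32  -- padding (5B)
32..40  cpu  (8B, 8-aligned)
sizeof = 40, alignof = 8
— Frame2 —
0..8  lock  (8B, 8-aligned)
8..16  cpu  (8B, 8-aligned)
16..20  gid  (4B, 4-aligned)
20..22  uid  (2B, 2-aligned)
22..24  prio  (2B, 2-aligned)
24..26  pid  (2B, 2-aligned)
26..27  start_time  (1B, 1-aligned)
27..28  rss  (1B, 1-aligned)
28..29  state  (1B, 1-aligned)
29..32  -- tail padding (3B)
sizeof = 32, alignof = 8
40 − 32 = 8

8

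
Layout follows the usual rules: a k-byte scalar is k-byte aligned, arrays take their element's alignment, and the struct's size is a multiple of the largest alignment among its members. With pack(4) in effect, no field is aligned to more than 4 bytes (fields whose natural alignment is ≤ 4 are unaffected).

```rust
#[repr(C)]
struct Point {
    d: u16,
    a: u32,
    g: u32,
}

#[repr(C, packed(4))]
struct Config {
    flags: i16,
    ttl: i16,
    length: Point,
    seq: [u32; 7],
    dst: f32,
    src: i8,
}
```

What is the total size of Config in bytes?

Point: d at 0 (size 2, align 2) → ends 2; pad 2 to align 4 for a; a at 4 (size 4, align 4) → ends 8; g at 8 (size 4, align 4) → ends 12; total 12 bytes, alignment 4
flags at 0 (size 2, align 2) → ends 2
ttl at 2 (size 2, align 2) → ends 4
length at 4 (size 12, align 4) → ends 16
seq at 16 (size 28, align 4) → ends 44
dst at 44 (size 4, align 4) → ends 48
src at 48 (size 1, align 1) → ends 49
tail pad 3 to reach multiple of 4
total 52 bytes, alignment 4

52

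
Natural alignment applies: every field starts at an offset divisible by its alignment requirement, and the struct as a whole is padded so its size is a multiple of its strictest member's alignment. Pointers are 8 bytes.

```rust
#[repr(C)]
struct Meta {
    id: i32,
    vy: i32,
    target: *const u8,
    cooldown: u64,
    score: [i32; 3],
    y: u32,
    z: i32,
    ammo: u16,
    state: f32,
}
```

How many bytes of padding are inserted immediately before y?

0

0..4  id  (4B, 4-aligned)
4..8  vy  (4B, 4-aligned)
8..16  target  (8B, 8-aligned)
16..24  cooldown  (8B, 8-aligned)
24..36  score  (12B, 4-aligned)
36..40  y  (4B, 4-aligned)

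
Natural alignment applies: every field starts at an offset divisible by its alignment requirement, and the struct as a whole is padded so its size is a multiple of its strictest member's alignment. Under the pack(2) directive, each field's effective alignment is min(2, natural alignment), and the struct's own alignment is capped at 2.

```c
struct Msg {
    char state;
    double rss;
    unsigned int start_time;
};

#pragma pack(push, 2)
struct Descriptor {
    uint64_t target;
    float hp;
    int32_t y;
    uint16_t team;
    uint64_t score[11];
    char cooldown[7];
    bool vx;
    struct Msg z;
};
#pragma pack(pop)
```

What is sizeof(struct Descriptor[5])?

Msg: @0: state [1B, align 1] → 1; +7 pad (align 8); @8: rss [8B, align 8] → 16; @16: start_time [4B, align 4] → 20; +4 tail pad (align 8); size 24, align 8
@0: target [8B, align 2] → 8
@8: hp [4B, align 2] → 12
@12: y [4B, align 2] → 16
@16: team [2B, align 2] → 18
@18: score [88B, align 2] → 106
@106: cooldown [7B, align 1] → 113
@113: vx [1B, align 1] → 114
@114: z [24B, align 2] → 138
size 138, align 2
array of 5: 5 × 138 = 690

690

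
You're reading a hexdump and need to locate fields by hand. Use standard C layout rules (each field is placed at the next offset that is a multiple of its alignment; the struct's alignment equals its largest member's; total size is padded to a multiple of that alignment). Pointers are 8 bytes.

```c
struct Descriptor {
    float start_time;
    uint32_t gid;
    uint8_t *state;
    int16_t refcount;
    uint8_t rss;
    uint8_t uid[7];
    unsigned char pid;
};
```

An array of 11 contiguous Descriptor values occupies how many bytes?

0..4  start_time  (4B, 4-aligned)
4..8  gid  (4B, 4-aligned)
8..16  state  (8B, 8-aligned)
16..18  refcount  (2B, 2-aligned)
18..19  rss  (1B, 1-aligned)
19..26  uid  (7B, 1-aligned)
26..27  pid  (1B, 1-aligned)
27..32  -- tail padding (5B)
sizeof = 32, alignof = 8
array of 11: 11 × 32 = 352

352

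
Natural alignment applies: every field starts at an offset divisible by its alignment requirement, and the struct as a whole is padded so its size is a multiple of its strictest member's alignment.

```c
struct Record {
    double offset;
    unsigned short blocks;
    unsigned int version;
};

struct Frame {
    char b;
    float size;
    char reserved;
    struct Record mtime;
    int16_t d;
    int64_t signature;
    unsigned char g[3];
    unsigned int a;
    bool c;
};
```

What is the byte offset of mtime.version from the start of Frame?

28

Record: 0..8  offset  (8B, 8-aligned); 8..10  blocks  (2B, 2-aligned); 10..12  -- padding (2B); 12..16  version  (4B, 4-aligned); sizeof = 16, alignof = 8
0..1  b  (1B, 1-aligned)
1..4  -- padding (3B)
4..8  size  (4B, 4-aligned)
8..9  reserved  (1B, 1-aligned)
9..16  -- padding (7B)
16..32  mtime  (16B, 8-aligned)
within Record: version at 12
16 + 12 = 28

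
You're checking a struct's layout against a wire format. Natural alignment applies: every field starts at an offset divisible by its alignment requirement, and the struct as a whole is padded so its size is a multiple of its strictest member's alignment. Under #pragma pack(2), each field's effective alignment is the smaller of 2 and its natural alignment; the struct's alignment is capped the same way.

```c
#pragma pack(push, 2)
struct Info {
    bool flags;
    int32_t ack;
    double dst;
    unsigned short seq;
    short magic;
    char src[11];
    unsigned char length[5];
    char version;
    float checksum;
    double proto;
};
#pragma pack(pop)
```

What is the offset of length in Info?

@0: flags [1B, align 1] → 1
+1 pad (align 2)
@2: ack [4B, align 2] → 6
@6: dst [8B, align 2] → 14
@14: seq [2B, align 2] → 16
@16: magic [2B, align 2] → 18
@18: src [11B, align 1] → 29
@29: length [5B, align 1] → 34

29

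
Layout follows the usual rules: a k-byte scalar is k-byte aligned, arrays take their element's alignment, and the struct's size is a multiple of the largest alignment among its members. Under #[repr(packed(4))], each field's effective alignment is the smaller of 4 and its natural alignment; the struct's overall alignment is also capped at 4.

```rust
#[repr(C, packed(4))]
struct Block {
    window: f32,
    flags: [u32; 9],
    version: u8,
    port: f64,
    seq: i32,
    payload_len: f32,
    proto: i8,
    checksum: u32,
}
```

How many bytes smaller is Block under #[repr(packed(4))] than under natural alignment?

4

natural layout:
  @0: window [4B, align 4] → 4
  @4: flags [36B, align 4] → 40
  @40: version [1B, align 1] → 41
  +7 pad (align 8)
  @48: port [8B, align 8] → 56
  @56: seq [4B, align 4] → 60
  @60: payload_len [4B, align 4] → 64
  @64: proto [1B, align 1] → 65
  +3 pad (align 4)
  @68: checksum [4B, align 4] → 72
  size 72, align 8
packed(4) layout:
  @0: window [4B, align 4] → 4
  @4: flags [36B, align 4] → 40
  @40: version [1B, align 1] → 41
  +3 pad (align 4)
  @44: port [8B, align 4] → 52
  @52: seq [4B, align 4] → 56
  @56: payload_len [4B, align 4] → 60
  @60: proto [1B, align 1] → 61
  +3 pad (align 4)
  @64: checksum [4B, align 4] → 68
  size 68, align 4
72 − 68 = 4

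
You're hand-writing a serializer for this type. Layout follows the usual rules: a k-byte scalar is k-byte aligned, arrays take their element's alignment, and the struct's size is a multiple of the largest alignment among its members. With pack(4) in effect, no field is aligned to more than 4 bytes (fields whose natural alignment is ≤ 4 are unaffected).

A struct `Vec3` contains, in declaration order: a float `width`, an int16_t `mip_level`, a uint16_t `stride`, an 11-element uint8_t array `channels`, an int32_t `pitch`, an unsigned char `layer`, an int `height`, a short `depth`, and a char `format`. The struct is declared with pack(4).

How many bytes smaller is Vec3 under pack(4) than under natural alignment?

natural layout:
  @0: width [4B, align 4] → 4
  @4: mip_level [2B, align 2] → 6
  @6: stride [2B, align 2] → 8
  @8: channels [11B, align 1] → 19
  +1 pad (align 4)
  @20: pitch [4B, align 4] → 24
  @24: layer [1B, align 1] → 25
  +3 pad (align 4)
  @28: height [4B, align 4] → 32
  @32: depth [2B, align 2] → 34
  @34: format [1B, align 1] → 35
  +1 tail pad (align 4)
  size 36, align 4
packed(4) layout:
  @0: width [4B, align 4] → 4
  @4: mip_level [2B, align 2] → 6
  @6: stride [2B, align 2] → 8
  @8: channels [11B, align 1] → 19
  +1 pad (align 4)
  @20: pitch [4B, align 4] → 24
  @24: layer [1B, align 1] → 25
  +3 pad (align 4)
  @28: height [4B, align 4] → 32
  @32: depth [2B, align 2] → 34
  @34: format [1B, align 1] → 35
  +1 tail pad (align 4)
  size 36, align 4
36 − 36 = 0

0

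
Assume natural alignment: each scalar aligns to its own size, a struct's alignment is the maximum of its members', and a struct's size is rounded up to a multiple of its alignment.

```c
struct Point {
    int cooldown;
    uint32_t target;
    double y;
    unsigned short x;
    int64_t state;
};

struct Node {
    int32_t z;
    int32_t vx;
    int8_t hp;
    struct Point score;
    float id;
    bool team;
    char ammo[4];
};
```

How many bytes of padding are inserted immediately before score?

7

Point: 0..4  cooldown  (4B, 4-aligned); 4..8  target  (4B, 4-aligned); 8..16  y  (8B, 8-aligned); 16..18  x  (2B, 2-aligned); 18..24  -- padding (6B); 24..32  state  (8B, 8-aligned); sizeof = 32, alignof = 8
0..4  z  (4B, 4-aligned)
4..8  vx  (4B, 4-aligned)
8..9  hp  (1B, 1-aligned)
9..16  -- padding (7B)
16..48  score  (32B, 8-aligned)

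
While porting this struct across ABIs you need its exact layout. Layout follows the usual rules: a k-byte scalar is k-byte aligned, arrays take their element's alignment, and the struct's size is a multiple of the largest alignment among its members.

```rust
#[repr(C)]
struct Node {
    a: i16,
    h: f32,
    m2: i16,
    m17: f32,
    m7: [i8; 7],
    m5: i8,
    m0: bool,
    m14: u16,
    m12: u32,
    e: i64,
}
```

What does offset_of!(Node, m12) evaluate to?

0..2  a  (2B, 2-aligned)
2..4  -- padding (2B)
4..8  h  (4B, 4-aligned)
8..10  m2  (2B, 2-aligned)
10..12  -- padding (2B)
12..16  m17  (4B, 4-aligned)
16..23  m7  (7B, 1-aligned)
23..24  m5  (1B, 1-aligned)
24..25  m0  (1B, 1-aligned)
25..26  -- padding (1B)
26..28  m14  (2B, 2-aligned)
28..32  m12  (4B, 4-aligned)

28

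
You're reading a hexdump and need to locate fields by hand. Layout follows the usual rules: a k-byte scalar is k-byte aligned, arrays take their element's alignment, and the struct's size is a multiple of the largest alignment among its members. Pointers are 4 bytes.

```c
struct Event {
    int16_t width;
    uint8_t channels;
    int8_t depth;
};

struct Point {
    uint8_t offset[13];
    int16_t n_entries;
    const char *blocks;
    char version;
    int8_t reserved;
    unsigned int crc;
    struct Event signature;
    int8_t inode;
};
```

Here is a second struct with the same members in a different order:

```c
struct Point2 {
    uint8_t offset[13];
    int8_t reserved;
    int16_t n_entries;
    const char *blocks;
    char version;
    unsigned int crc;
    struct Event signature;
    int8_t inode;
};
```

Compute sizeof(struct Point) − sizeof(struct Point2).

0

Event: @0: width [2B, align 2] → 2; @2: channels [1B, align 1] → 3; @3: depth [1B, align 1] → 4; size 4, align 2
@0: offset [13B, align 1] → 13
+1 pad (align 2)
@14: n_entries [2B, align 2] → 16
@16: blocks [4B, align 4] → 20
@20: version [1B, align 1] → 21
@21: reserved [1B, align 1] → 22
+2 pad (align 4)
@24: crc [4B, align 4] → 28
@28: signature [4B, align 2] → 32
@32: inode [1B, align 1] → 33
+3 tail pad (align 4)
size 36, align 4
— Point2 —
@0: offset [13B, align 1] → 13
@13: reserved [1B, align 1] → 14
@14: n_entries [2B, align 2] → 16
@16: blocks [4B, align 4] → 20
@20: version [1B, align 1] → 21
+3 pad (align 4)
@24: crc [4B, align 4] → 28
@28: signature [4B, align 2] → 32
@32: inode [1B, align 1] → 33
+3 tail pad (align 4)
size 36, align 4
36 − 36 = 0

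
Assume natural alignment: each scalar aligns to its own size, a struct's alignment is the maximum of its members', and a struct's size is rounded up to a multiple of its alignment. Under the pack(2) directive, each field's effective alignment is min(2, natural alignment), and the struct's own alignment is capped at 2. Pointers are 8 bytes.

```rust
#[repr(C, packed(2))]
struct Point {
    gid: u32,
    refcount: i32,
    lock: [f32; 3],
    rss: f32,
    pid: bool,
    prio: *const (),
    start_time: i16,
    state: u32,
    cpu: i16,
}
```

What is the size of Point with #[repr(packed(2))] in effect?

@0: gid [4B, align 2] → 4
@4: refcount [4B, align 2] → 8
@8: lock [12B, align 2] → 20
@20: rss [4B, align 2] → 24
@24: pid [1B, align 1] → 25
+1 pad (align 2)
@26: prio [8B, align 2] → 34
@34: start_time [2B, align 2] → 36
@36: state [4B, align 2] → 40
@40: cpu [2B, align 2] → 42
size 42, align 2

42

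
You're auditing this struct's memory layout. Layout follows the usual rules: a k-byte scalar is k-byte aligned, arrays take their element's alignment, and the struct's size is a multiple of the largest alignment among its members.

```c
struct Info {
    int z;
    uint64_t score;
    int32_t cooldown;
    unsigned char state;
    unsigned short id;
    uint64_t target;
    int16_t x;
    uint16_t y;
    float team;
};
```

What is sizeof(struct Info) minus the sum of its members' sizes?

z at 0 (size 4, align 4) → ends 4
pad 4 to align 8 for score
score at 8 (size 8, align 8) → ends 16
cooldown at 16 (size 4, align 4) → ends 20
state at 20 (size 1, align 1) → ends 21
pad 1 to align 2 for id
id at 22 (size 2, align 2) → ends 24
target at 24 (size 8, align 8) → ends 32
x at 32 (size 2, align 2) → ends 34
y at 34 (size 2, align 2) → ends 36
team at 36 (size 4, align 4) → ends 40
total 40 bytes, alignment 8
data bytes 35, size 40 → padding 5

5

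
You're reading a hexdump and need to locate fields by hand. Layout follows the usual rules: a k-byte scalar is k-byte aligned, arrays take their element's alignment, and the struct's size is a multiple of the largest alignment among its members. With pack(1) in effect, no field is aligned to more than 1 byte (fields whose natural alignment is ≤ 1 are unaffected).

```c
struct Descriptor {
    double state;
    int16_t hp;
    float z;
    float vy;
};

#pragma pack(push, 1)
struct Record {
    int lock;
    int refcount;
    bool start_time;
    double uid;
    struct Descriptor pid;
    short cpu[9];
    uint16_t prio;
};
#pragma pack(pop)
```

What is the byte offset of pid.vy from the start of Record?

Descriptor: @0: state [8B, align 8] → 8; @8: hp [2B, align 2] → 10; +2 pad (align 4); @12: z [4B, align 4] → 16; @16: vy [4B, align 4] → 20; +4 tail pad (align 8); size 24, align 8
@0: lock [4B, align 1] → 4
@4: refcount [4B, align 1] → 8
@8: start_time [1B, align 1] → 9
@9: uid [8B, align 1] → 17
@17: pid [24B, align 1] → 41
within Descriptor: vy at 16
17 + 16 = 33

33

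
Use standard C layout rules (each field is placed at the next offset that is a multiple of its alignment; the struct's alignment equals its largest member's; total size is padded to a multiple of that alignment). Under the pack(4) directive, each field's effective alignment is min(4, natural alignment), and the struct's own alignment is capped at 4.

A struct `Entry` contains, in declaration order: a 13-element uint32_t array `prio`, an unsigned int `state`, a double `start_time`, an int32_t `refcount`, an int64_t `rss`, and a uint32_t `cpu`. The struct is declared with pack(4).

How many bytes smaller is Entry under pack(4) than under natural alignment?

8

natural layout:
  prio at 0 (size 52, align 4) → ends 52
  state at 52 (size 4, align 4) → ends 56
  start_time at 56 (size 8, align 8) → ends 64
  refcount at 64 (size 4, align 4) → ends 68
  pad 4 to align 8 for rss
  rss at 72 (size 8, align 8) → ends 80
  cpu at 80 (size 4, align 4) → ends 84
  tail pad 4 to reach multiple of 8
  total 88 bytes, alignment 8
packed(4) layout:
  prio at 0 (size 52, align 4) → ends 52
  state at 52 (size 4, align 4) → ends 56
  start_time at 56 (size 8, align 4) → ends 64
  refcount at 64 (size 4, align 4) → ends 68
  rss at 68 (size 8, align 4) → ends 76
  cpu at 76 (size 4, align 4) → ends 80
  total 80 bytes, alignment 4
88 − 80 = 8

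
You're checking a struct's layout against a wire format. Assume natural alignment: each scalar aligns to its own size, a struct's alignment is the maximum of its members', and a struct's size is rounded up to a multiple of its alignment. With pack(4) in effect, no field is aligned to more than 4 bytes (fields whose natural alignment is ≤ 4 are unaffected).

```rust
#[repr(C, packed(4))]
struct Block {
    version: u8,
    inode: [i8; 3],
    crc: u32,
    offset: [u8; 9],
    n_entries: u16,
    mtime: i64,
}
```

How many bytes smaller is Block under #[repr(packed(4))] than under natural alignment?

natural layout:
  version at 0 (size 1, align 1) → ends 1
  inode at 1 (size 3, align 1) → ends 4
  crc at 4 (size 4, align 4) → ends 8
  offset at 8 (size 9, align 1) → ends 17
  pad 1 to align 2 for n_entries
  n_entries at 18 (size 2, align 2) → ends 20
  pad 4 to align 8 for mtime
  mtime at 24 (size 8, align 8) → ends 32
  total 32 bytes, alignment 8
packed(4) layout:
  version at 0 (size 1, align 1) → ends 1
  inode at 1 (size 3, align 1) → ends 4
  crc at 4 (size 4, align 4) → ends 8
  offset at 8 (size 9, align 1) → ends 17
  pad 1 to align 2 for n_entries
  n_entries at 18 (size 2, align 2) → ends 20
  mtime at 20 (size 8, align 4) → ends 28
  total 28 bytes, alignment 4
32 − 28 = 4

4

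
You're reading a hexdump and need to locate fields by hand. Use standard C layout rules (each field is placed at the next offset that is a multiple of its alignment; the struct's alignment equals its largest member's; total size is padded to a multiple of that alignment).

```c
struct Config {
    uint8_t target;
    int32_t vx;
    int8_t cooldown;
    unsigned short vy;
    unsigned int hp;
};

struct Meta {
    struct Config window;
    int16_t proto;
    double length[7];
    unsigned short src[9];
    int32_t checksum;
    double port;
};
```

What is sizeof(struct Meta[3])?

336

Config: target at 0 (size 1, align 1) → ends 1; pad 3 to align 4 for vx; vx at 4 (size 4, align 4) → ends 8; cooldown at 8 (size 1, align 1) → ends 9; pad 1 to align 2 for vy; vy at 10 (size 2, align 2) → ends 12; hp at 12 (size 4, align 4) → ends 16; total 16 bytes, alignment 4
window at 0 (size 16, align 4) → ends 16
proto at 16 (size 2, align 2) → ends 18
pad 6 to align 8 for length
length at 24 (size 56, align 8) → ends 80
src at 80 (size 18, align 2) → ends 98
pad 2 to align 4 for checksum
checksum at 100 (size 4, align 4) → ends 104
port at 104 (size 8, align 8) → ends 112
total 112 bytes, alignment 8
array of 3: 3 × 112 = 336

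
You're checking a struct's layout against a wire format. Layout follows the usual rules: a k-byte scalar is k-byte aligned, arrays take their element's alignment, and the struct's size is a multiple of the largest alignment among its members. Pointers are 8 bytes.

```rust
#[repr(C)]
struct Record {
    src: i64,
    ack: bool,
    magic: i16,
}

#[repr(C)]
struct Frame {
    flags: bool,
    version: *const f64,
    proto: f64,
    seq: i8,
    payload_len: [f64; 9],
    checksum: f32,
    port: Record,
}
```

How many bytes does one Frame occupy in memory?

128

Record: 0..8  src  (8B, 8-aligned); 8..9  ack  (1B, 1-aligned); 9..10  -- padding (1B); 10..12  magic  (2B, 2-aligned); 12..16  -- tail padding (4B); sizeof = 16, alignof = 8
0..1  flags  (1B, 1-aligned)
1..8  -- padding (7B)
8..16  version  (8B, 8-aligned)
16..24  proto  (8B, 8-aligned)
24..25  seq  (1B, 1-aligned)
25..32  -- padding (7B)
32..104  payload_len  (72B, 8-aligned)
104..108  checksum  (4B, 4-aligned)
108..112  -- padding (4B)
112..128  port  (16B, 8-aligned)
sizeof = 128, alignof = 8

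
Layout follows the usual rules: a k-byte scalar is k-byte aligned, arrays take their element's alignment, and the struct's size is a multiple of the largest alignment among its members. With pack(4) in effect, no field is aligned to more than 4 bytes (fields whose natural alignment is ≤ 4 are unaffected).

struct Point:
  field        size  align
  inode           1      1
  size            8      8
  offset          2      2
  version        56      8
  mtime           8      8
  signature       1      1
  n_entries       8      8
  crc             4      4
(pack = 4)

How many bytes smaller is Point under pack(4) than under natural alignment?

natural layout:
  0..1  inode  (1B, 1-aligned)
  1..8  -- padding (7B)
  8..16  size  (8B, 8-aligned)
  16..18  offset  (2B, 2-aligned)
  18..24  -- padding (6B)
  24..80  version  (56B, 8-aligned)
  80..88  mtime  (8B, 8-aligned)
  88..89  signature  (1B, 1-aligned)
  89..96  -- padding (7B)
  96..104  n_entries  (8B, 8-aligned)
  104..108  crc  (4B, 4-aligned)
  108..112  -- tail padding (4B)
  sizeof = 112, alignof = 8
packed(4) layout:
  0..1  inode  (1B, 1-aligned)
  1..4  -- padding (3B)
  4..12  size  (8B, 4-aligned)
  12..14  offset  (2B, 2-aligned)
  14..16  -- padding (2B)
  16..72  version  (56B, 4-aligned)
  72..80  mtime  (8B, 4-aligned)
  80..81  signature  (1B, 1-aligned)
  81..84  -- padding (3B)
  84..92  n_entries  (8B, 4-aligned)
  92..96  crc  (4B, 4-aligned)
  sizeof = 96, alignof = 4
112 − 96 = 16

16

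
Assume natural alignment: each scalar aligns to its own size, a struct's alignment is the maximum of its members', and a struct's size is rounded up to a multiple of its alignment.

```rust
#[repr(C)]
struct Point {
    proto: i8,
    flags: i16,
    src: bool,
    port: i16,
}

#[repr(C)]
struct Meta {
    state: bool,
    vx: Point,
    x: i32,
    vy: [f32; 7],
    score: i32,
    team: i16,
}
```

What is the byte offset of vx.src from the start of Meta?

Point: @0: proto [1B, align 1] → 1; +1 pad (align 2); @2: flags [2B, align 2] → 4; @4: src [1B, align 1] → 5; +1 pad (align 2); @6: port [2B, align 2] → 8; size 8, align 2
@0: state [1B, align 1] → 1
+1 pad (align 2)
@2: vx [8B, align 2] → 10
within Point: src at 4
2 + 4 = 6

6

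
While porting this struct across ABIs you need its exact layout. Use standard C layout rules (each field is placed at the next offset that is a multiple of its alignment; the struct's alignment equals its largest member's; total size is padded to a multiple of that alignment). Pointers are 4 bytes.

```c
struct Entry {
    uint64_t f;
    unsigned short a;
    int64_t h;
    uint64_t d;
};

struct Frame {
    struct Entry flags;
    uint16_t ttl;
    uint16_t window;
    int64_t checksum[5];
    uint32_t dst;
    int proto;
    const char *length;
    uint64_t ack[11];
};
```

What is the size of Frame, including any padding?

184 bytes

Entry: @0: f [8B, align 8] → 8; @8: a [2B, align 2] → 10; +6 pad (align 8); @16: h [8B, align 8] → 24; @24: d [8B, align 8] → 32; size 32, align 8
@0: flags [32B, align 8] → 32
@32: ttl [2B, align 2] → 34
@34: window [2B, align 2] → 36
+4 pad (align 8)
@40: checksum [40B, align 8] → 80
@80: dst [4B, align 4] → 84
@84: proto [4B, align 4] → 88
@88: length [4B, align 4] → 92
+4 pad (align 8)
@96: ack [88B, align 8] → 184
size 184, align 8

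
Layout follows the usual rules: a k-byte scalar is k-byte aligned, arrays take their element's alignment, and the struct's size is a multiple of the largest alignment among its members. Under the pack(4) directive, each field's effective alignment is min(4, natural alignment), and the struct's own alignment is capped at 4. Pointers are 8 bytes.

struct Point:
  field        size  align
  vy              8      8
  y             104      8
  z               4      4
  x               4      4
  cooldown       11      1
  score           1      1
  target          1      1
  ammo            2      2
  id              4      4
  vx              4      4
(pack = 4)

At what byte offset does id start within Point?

136

0..8  vy  (8B, 4-aligned)
8..112  y  (104B, 4-aligned)
112..116  z  (4B, 4-aligned)
116..120  x  (4B, 4-aligned)
120..131  cooldown  (11B, 1-aligned)
131..132  score  (1B, 1-aligned)
132..133  target  (1B, 1-aligned)
133..134  -- padding (1B)
134..136  ammo  (2B, 2-aligned)
136..140  id  (4B, 4-aligned)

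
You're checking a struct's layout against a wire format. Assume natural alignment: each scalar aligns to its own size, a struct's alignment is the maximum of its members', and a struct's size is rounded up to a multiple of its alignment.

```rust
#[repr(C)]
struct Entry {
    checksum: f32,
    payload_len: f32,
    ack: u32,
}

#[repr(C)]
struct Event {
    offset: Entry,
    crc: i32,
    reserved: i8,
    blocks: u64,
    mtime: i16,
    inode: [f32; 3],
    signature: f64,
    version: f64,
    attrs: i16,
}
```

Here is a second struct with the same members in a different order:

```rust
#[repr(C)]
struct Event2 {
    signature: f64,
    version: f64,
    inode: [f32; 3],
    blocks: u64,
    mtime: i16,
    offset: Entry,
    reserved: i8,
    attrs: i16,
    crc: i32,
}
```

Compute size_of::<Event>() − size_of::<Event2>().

8

Entry: checksum at 0 (size 4, align 4) → ends 4; payload_len at 4 (size 4, align 4) → ends 8; ack at 8 (size 4, align 4) → ends 12; total 12 bytes, alignment 4
offset at 0 (size 12, align 4) → ends 12
crc at 12 (size 4, align 4) → ends 16
reserved at 16 (size 1, align 1) → ends 17
pad 7 to align 8 for blocks
blocks at 24 (size 8, align 8) → ends 32
mtime at 32 (size 2, align 2) → ends 34
pad 2 to align 4 for inode
inode at 36 (size 12, align 4) → ends 48
signature at 48 (size 8, align 8) → ends 56
version at 56 (size 8, align 8) → ends 64
attrs at 64 (size 2, align 2) → ends 66
tail pad 6 to reach multiple of 8
total 72 bytes, alignment 8
— Event2 —
signature at 0 (size 8, align 8) → ends 8
version at 8 (size 8, align 8) → ends 16
inode at 16 (size 12, align 4) → ends 28
pad 4 to align 8 for blocks
blocks at 32 (size 8, align 8) → ends 40
mtime at 40 (size 2, align 2) → ends 42
pad 2 to align 4 for offset
offset at 44 (size 12, align 4) → ends 56
reserved at 56 (size 1, align 1) → ends 57
pad 1 to align 2 for attrs
attrs at 58 (size 2, align 2) → ends 60
crc at 60 (size 4, align 4) → ends 64
total 64 bytes, alignment 8
72 − 64 = 8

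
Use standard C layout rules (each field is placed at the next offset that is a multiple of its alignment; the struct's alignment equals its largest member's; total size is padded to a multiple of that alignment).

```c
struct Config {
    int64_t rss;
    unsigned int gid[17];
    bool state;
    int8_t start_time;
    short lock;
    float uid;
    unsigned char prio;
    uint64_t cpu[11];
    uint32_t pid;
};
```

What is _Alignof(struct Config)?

member alignments: rss=8, gid=4, state=1, start_time=1, lock=2, uid=4, prio=1, cpu=8, pid=4
max = 8

8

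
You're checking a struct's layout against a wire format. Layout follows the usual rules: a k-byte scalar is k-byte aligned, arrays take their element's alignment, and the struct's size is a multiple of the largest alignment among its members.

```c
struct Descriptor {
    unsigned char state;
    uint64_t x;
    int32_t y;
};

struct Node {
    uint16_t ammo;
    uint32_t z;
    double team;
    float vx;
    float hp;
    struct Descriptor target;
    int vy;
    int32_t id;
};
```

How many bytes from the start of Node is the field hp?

Descriptor: state at 0 (size 1, align 1) → ends 1; pad 7 to align 8 for x; x at 8 (size 8, align 8) → ends 16; y at 16 (size 4, align 4) → ends 20; tail pad 4 to reach multiple of 8; total 24 bytes, alignment 8
ammo at 0 (size 2, align 2) → ends 2
pad 2 to align 4 for z
z at 4 (size 4, align 4) → ends 8
team at 8 (size 8, align 8) → ends 16
vx at 16 (size 4, align 4) → ends 20
hp at 20 (size 4, align 4) → ends 24

20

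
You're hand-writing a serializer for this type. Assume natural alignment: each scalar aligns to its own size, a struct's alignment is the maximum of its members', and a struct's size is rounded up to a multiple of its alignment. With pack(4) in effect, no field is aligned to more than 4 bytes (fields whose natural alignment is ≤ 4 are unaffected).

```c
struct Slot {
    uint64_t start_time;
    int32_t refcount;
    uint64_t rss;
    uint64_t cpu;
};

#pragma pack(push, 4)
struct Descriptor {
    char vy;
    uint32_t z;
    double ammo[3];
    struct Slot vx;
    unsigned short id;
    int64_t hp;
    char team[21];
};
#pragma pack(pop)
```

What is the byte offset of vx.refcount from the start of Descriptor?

Slot: start_time at 0 (size 8, align 8) → ends 8; refcount at 8 (size 4, align 4) → ends 12; pad 4 to align 8 for rss; rss at 16 (size 8, align 8) → ends 24; cpu at 24 (size 8, align 8) → ends 32; total 32 bytes, alignment 8
vy at 0 (size 1, align 1) → ends 1
pad 3 to align 4 for z
z at 4 (size 4, align 4) → ends 8
ammo at 8 (size 24, align 4) → ends 32
vx at 32 (size 32, align 4) → ends 64
within Slot: refcount at 8
32 + 8 = 40

40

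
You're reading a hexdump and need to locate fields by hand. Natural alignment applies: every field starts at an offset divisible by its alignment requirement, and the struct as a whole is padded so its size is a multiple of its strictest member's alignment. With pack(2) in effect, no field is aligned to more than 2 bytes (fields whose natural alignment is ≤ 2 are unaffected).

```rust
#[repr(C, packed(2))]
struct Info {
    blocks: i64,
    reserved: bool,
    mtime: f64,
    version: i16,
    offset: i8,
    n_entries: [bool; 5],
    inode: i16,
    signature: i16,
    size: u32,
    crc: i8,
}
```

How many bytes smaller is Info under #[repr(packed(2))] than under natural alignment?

natural layout:
  @0: blocks [8B, align 8] → 8
  @8: reserved [1B, align 1] → 9
  +7 pad (align 8)
  @16: mtime [8B, align 8] → 24
  @24: version [2B, align 2] → 26
  @26: offset [1B, align 1] → 27
  @27: n_entries [5B, align 1] → 32
  @32: inode [2B, align 2] → 34
  @34: signature [2B, align 2] → 36
  @36: size [4B, align 4] → 40
  @40: crc [1B, align 1] → 41
  +7 tail pad (align 8)
  size 48, align 8
packed(2) layout:
  @0: blocks [8B, align 2] → 8
  @8: reserved [1B, align 1] → 9
  +1 pad (align 2)
  @10: mtime [8B, align 2] → 18
  @18: version [2B, align 2] → 20
  @20: offset [1B, align 1] → 21
  @21: n_entries [5B, align 1] → 26
  @26: inode [2B, align 2] → 28
  @28: signature [2B, align 2] → 30
  @30: size [4B, align 2] → 34
  @34: crc [1B, align 1] → 35
  +1 tail pad (align 2)
  size 36, align 2
48 − 36 = 12

12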